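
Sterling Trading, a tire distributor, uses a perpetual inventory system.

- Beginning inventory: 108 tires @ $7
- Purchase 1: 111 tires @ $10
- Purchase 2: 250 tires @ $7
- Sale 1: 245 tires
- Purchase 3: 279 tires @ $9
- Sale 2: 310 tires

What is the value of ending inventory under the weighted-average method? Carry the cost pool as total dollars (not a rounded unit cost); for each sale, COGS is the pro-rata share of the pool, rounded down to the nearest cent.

After Beginning: 108 on hand, pool $756.00 (≈ $7.0000 each)
After Purchase 1: 219 on hand, pool $1,866.00 (≈ $8.5205 each)
After Purchase 2: 469 on hand, pool $3,616.00 (≈ $7.7100 each)
Sale 1, sell 245: 245/469 × $3,616.00 → $1,888.95
After Purchase 3: 503 on hand, pool $4,238.05 (≈ $8.4255 each)
Sale 2, sell 310: 310/503 × $4,238.05 → $2,611.91
Total COGS = $1,888.95 + $2,611.91 = $4,500.86
Ending inventory (cost pool remaining) = $1,626.14
Check: goods available $6,127.00 = COGS $4,500.86 + ending $1,626.14

Ending inventory = $1,626.14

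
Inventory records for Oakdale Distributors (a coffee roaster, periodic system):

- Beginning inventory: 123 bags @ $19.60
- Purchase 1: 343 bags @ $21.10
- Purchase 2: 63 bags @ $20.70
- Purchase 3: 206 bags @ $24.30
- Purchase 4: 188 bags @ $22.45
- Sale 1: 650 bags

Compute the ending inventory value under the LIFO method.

Sale 1 (650) [LIFO — newest first]: 188 @ $22.45 + 206 @ $24.30 + 63 @ $20.70 + 193 @ $21.10 = $14,602.80
Ending inventory: 123 @ $19.60 + 150 @ $21.10 = $5,575.80

Ending inventory = $5,575.80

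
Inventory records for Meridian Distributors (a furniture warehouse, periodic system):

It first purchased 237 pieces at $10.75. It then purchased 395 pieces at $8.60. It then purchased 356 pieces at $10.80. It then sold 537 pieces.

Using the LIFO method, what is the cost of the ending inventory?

Sale 1 (537) [LIFO — newest first]: 356 @ $10.80 + 181 @ $8.60 = $5,401.40
Ending inventory: 237 @ $10.75 + 214 @ $8.60 = $4,388.15

Ending inventory = $4,388.15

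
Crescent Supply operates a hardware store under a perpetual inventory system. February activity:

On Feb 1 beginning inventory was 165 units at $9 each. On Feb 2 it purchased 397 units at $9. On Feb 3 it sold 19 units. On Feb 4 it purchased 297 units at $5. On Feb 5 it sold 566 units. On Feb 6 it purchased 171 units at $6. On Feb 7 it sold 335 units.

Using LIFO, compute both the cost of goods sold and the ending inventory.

Feb 3, 19 sold [LIFO — newest first]: 19 @ $9 = $171
Feb 5, 566 sold [LIFO — newest first]: 297 @ $5 + 269 @ $9 = $3,906
Feb 7, 335 sold [LIFO — newest first]: 171 @ $6 + 109 @ $9 + 55 @ $9 = $2,502
Total COGS = $171 + $3,906 + $2,502 = $6,579
Ending inventory: 110 @ $9 = $990
Check: goods available $7,569 = COGS $6,579 + ending $990

COGS = $6,579; ending inventory = $990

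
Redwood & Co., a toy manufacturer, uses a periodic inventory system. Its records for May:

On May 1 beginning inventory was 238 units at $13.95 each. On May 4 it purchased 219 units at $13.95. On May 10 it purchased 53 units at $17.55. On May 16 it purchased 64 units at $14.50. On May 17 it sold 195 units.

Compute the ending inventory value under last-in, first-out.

Ending inventory = $5,287.05

May 17, 195 sold [LIFO — newest first]: 64 @ $14.50 + 53 @ $17.55 + 78 @ $13.95 = $2,946.25
Ending inventory: 238 @ $13.95 + 141 @ $13.95 = $5,287.05
Check: goods available $8,233.30 = COGS $2,946.25 + ending $5,287.05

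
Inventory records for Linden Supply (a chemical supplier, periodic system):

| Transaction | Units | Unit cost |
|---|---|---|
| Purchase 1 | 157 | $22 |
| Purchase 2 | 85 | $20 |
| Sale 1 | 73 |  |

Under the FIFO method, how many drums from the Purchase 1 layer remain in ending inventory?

84

Sale 1 (73) [FIFO — oldest first]: 73 @ $22 = $1,606
Ending inventory: 84 @ $22 + 85 @ $20 = $3,548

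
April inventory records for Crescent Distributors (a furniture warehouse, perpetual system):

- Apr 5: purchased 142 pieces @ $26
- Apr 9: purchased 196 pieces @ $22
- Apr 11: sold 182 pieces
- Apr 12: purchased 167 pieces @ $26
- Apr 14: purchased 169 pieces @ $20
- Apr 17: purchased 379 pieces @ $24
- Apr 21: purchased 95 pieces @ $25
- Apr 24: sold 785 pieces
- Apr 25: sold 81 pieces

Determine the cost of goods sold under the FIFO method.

Apr 11, 182 sold [FIFO — oldest first]: 142 @ $26 + 40 @ $22 = $4,572
Apr 24, 785 sold [FIFO — oldest first]: 156 @ $22 + 167 @ $26 + 169 @ $20 + 293 @ $24 = $18,186
Apr 25, 81 sold [FIFO — oldest first]: 81 @ $24 = $1,944
Total COGS = $4,572 + $18,186 + $1,944 = $24,702
Ending inventory: 5 @ $24 + 95 @ $25 = $2,495
Check: goods available $27,197 = COGS $24,702 + ending $2,495

COGS = $24,702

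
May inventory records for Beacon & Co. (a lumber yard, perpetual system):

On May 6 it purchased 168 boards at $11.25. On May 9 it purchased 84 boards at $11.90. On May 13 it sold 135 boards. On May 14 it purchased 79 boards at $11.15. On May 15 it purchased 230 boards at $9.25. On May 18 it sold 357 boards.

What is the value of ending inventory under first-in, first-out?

Ending inventory = $638.25

May 13, 135 sold [FIFO — oldest first]: 135 @ $11.25 = $1,518.75
May 18, 357 sold [FIFO — oldest first]: 33 @ $11.25 + 84 @ $11.90 + 79 @ $11.15 + 161 @ $9.25 = $3,740.95
Total COGS = $1,518.75 + $3,740.95 = $5,259.70
Ending inventory: 69 @ $9.25 = $638.25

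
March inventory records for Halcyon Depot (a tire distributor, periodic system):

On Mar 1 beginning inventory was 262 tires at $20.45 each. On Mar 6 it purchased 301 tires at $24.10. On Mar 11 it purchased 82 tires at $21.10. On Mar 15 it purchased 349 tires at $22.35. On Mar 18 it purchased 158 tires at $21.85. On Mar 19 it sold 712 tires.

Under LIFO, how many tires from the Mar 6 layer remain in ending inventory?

178

Mar 19, 712 sold [LIFO — newest first]: 158 @ $21.85 + 349 @ $22.35 + 82 @ $21.10 + 123 @ $24.10 = $15,946.95
Ending inventory: 262 @ $20.45 + 178 @ $24.10 = $9,647.70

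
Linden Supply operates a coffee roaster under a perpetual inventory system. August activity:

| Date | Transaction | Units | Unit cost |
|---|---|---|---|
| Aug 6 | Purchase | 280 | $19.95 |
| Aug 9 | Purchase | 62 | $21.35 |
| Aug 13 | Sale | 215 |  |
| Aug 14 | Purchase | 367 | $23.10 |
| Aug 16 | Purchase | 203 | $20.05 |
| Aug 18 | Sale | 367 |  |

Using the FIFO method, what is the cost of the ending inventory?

Ending inventory = $7,003.85

Aug 13, 215 sold [FIFO — oldest first]: 215 @ $19.95 = $4,289.25
Aug 18, 367 sold [FIFO — oldest first]: 65 @ $19.95 + 62 @ $21.35 + 240 @ $23.10 = $8,164.45
Total COGS = $4,289.25 + $8,164.45 = $12,453.70
Ending inventory: 127 @ $23.10 + 203 @ $20.05 = $7,003.85
Check: goods available $19,457.55 = COGS $12,453.70 + ending $7,003.85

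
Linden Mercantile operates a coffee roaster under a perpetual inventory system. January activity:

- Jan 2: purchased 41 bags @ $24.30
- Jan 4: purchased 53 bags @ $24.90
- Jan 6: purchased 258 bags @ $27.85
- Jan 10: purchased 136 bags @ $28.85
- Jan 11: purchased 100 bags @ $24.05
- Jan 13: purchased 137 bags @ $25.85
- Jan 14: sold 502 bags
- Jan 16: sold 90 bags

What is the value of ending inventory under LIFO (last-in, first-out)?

Jan 14, 502 sold [LIFO — newest first]: 137 @ $25.85 + 100 @ $24.05 + 136 @ $28.85 + 129 @ $27.85 = $13,462.70
Jan 16, 90 sold [LIFO — newest first]: 90 @ $27.85 = $2,506.50
Total COGS = $13,462.70 + $2,506.50 = $15,969.20
Ending inventory: 41 @ $24.30 + 53 @ $24.90 + 39 @ $27.85 = $3,402.15

Ending inventory = $3,402.15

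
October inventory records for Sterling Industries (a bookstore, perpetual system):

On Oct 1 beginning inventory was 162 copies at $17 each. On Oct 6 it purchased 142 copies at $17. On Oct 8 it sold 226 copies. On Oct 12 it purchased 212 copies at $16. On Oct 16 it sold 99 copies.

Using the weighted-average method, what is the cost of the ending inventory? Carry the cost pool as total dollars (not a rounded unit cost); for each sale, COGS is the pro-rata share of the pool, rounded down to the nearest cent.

Ending inventory = $3,107.38

After Oct 1: 162 on hand, pool $2,754.00 (≈ $17.0000 each)
After Oct 6: 304 on hand, pool $5,168.00 (≈ $17.0000 each)
Oct 8, sell 226: 226/304 × $5,168.00 → $3,842.00
After Oct 12: 290 on hand, pool $4,718.00 (≈ $16.2690 each)
Oct 16, sell 99: 99/290 × $4,718.00 → $1,610.62
Total COGS = $3,842.00 + $1,610.62 = $5,452.62
Ending inventory (cost pool remaining) = $3,107.38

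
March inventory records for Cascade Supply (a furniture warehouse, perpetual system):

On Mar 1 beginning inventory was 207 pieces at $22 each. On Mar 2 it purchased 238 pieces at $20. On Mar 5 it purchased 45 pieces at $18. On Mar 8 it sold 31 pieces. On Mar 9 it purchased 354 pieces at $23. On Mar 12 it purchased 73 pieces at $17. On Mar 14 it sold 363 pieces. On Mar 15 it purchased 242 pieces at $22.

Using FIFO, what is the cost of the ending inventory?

Mar 8, 31 sold [FIFO — oldest first]: 31 @ $22 = $682
Mar 14, 363 sold [FIFO — oldest first]: 176 @ $22 + 187 @ $20 = $7,612
Total COGS = $682 + $7,612 = $8,294
Ending inventory: 51 @ $20 + 45 @ $18 + 354 @ $23 + 73 @ $17 + 242 @ $22 = $16,537

Ending inventory = $16,537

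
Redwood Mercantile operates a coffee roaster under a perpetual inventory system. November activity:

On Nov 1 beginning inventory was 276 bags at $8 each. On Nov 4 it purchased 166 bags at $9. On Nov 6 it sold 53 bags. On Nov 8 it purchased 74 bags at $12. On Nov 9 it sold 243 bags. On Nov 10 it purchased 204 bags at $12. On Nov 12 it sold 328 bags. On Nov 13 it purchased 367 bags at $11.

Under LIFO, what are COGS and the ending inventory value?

Nov 6, 53 sold [LIFO — newest first]: 53 @ $9 = $477
Nov 9, 243 sold [LIFO — newest first]: 74 @ $12 + 113 @ $9 + 56 @ $8 = $2,353
Nov 12, 328 sold [LIFO — newest first]: 204 @ $12 + 124 @ $8 = $3,440
Total COGS = $477 + $2,353 + $3,440 = $6,270
Ending inventory: 96 @ $8 + 367 @ $11 = $4,805
Check: goods available $11,075 = COGS $6,270 + ending $4,805

COGS = $6,270; ending inventory = $4,805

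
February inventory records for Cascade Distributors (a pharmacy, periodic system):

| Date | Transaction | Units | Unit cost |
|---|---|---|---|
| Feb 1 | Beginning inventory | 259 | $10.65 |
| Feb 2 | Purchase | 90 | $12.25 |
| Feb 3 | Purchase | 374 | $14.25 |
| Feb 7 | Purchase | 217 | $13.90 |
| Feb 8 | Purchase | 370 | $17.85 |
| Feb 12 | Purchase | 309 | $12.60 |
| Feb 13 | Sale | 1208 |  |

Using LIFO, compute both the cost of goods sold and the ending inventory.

Feb 13, 1208 sold [LIFO — newest first]: 309 @ $12.60 + 370 @ $17.85 + 217 @ $13.90 + 312 @ $14.25 = $17,960.20
Ending inventory: 259 @ $10.65 + 90 @ $12.25 + 62 @ $14.25 = $4,744.35

COGS = $17,960.20; ending inventory = $4,744.35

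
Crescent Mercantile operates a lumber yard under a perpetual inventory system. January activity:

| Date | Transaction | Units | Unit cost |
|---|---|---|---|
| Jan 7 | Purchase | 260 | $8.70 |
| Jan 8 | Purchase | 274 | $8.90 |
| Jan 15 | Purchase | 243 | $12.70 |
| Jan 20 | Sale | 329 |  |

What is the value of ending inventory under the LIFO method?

Ending inventory = $3,935.20

Jan 20, 329 sold [LIFO — newest first]: 243 @ $12.70 + 86 @ $8.90 = $3,851.50
Ending inventory: 260 @ $8.70 + 188 @ $8.90 = $3,935.20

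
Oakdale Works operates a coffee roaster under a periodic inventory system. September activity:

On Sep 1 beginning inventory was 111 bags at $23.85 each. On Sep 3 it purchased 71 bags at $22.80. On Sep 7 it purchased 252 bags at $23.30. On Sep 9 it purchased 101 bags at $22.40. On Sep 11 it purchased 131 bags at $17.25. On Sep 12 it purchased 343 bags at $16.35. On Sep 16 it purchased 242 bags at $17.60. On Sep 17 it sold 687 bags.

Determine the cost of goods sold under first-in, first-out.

Sep 17, 687 sold [FIFO — oldest first]: 111 @ $23.85 + 71 @ $22.80 + 252 @ $23.30 + 101 @ $22.40 + 131 @ $17.25 + 21 @ $16.35 = $15,003.25
Ending inventory: 322 @ $16.35 + 242 @ $17.60 = $9,523.90

COGS = $15,003.25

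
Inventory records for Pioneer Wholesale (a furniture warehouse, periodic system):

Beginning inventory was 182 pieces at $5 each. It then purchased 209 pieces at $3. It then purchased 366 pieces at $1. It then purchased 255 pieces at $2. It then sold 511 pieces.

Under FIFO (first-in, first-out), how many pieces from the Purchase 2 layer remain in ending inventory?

246

Sale 1 (511) [FIFO — oldest first]: 182 @ $5 + 209 @ $3 + 120 @ $1 = $1,657
Ending inventory: 246 @ $1 + 255 @ $2 = $756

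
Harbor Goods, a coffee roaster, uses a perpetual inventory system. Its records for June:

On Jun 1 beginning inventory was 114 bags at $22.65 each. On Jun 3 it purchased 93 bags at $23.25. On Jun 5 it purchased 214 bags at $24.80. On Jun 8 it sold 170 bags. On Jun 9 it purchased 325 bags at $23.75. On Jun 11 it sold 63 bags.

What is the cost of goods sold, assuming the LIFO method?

COGS = $5,712.25

Jun 8, 170 sold [LIFO — newest first]: 170 @ $24.80 = $4,216.00
Jun 11, 63 sold [LIFO — newest first]: 63 @ $23.75 = $1,496.25
Total COGS = $4,216.00 + $1,496.25 = $5,712.25
Ending inventory: 114 @ $22.65 + 93 @ $23.25 + 44 @ $24.80 + 262 @ $23.75 = $12,058.05
Check: goods available $17,770.30 = COGS $5,712.25 + ending $12,058.05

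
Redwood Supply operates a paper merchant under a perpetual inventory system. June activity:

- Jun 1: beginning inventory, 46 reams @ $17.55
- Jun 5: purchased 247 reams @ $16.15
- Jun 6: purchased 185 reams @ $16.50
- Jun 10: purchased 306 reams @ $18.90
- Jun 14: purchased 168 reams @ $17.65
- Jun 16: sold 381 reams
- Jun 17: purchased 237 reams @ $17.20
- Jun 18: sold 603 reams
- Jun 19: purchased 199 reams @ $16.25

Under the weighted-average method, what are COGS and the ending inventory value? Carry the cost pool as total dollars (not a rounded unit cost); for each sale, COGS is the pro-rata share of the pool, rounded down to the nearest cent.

After Jun 1: 46 on hand, pool $807.30 (≈ $17.5500 each)
After Jun 5: 293 on hand, pool $4,796.35 (≈ $16.3698 each)
After Jun 6: 478 on hand, pool $7,848.85 (≈ $16.4202 each)
After Jun 10: 784 on hand, pool $13,632.25 (≈ $17.3881 each)
After Jun 14: 952 on hand, pool $16,597.45 (≈ $17.4343 each)
Jun 16, sell 381: 381/952 × $16,597.45 → $6,642.46
After Jun 17: 808 on hand, pool $14,031.39 (≈ $17.3656 each)
Jun 18, sell 603: 603/808 × $14,031.39 → $10,471.44
After Jun 19: 404 on hand, pool $6,793.70 (≈ $16.8161 each)
Total COGS = $6,642.46 + $10,471.44 = $17,113.90
Ending inventory (cost pool remaining) = $6,793.70

COGS = $17,113.90; ending inventory = $6,793.70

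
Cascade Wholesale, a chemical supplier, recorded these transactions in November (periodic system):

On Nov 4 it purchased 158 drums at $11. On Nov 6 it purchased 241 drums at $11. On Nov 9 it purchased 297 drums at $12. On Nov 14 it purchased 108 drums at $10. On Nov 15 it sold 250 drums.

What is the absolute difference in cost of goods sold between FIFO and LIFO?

$34

FIFO COGS: 158 @ $11 + 92 @ $11 = $2,750
LIFO COGS: 108 @ $10 + 142 @ $12 = $2,784
Difference = |$2,750 − $2,784| = $34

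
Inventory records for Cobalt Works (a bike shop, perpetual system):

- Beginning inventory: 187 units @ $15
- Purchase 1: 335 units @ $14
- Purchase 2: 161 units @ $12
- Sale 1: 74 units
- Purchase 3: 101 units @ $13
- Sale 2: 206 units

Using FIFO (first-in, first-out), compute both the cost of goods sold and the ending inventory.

COGS = $4,107; ending inventory = $6,633

Sale 1 (74) [FIFO — oldest first]: 74 @ $15 = $1,110
Sale 2 (206) [FIFO — oldest first]: 113 @ $15 + 93 @ $14 = $2,997
Total COGS = $1,110 + $2,997 = $4,107
Ending inventory: 242 @ $14 + 161 @ $12 + 101 @ $13 = $6,633
Check: goods available $10,740 = COGS $4,107 + ending $6,633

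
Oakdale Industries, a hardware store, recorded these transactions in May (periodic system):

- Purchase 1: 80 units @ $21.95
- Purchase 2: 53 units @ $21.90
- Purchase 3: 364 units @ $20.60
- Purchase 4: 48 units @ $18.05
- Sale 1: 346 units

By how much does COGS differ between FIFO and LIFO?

FIFO COGS: 80 @ $21.95 + 53 @ $21.90 + 213 @ $20.60 = $7,304.50
LIFO COGS: 48 @ $18.05 + 298 @ $20.60 = $7,005.20
Difference = |$7,304.50 − $7,005.20| = $299.30

$299.30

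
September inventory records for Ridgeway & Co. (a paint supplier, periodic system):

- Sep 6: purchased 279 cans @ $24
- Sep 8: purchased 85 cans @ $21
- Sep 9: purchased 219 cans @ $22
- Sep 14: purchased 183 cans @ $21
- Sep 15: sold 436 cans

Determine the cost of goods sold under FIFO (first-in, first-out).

Sep 15, 436 sold [FIFO — oldest first]: 279 @ $24 + 85 @ $21 + 72 @ $22 = $10,065
Ending inventory: 147 @ $22 + 183 @ $21 = $7,077
Check: goods available $17,142 = COGS $10,065 + ending $7,077

COGS = $10,065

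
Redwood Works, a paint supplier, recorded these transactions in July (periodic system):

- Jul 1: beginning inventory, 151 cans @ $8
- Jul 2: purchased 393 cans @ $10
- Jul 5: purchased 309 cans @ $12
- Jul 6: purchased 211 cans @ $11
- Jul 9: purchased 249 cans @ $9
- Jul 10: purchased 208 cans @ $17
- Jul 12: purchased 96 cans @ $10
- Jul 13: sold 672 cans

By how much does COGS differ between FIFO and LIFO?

FIFO COGS: 151 @ $8 + 393 @ $10 + 128 @ $12 = $6,674
LIFO COGS: 96 @ $10 + 208 @ $17 + 249 @ $9 + 119 @ $11 = $8,046
Difference = |$6,674 − $8,046| = $1,372

$1,372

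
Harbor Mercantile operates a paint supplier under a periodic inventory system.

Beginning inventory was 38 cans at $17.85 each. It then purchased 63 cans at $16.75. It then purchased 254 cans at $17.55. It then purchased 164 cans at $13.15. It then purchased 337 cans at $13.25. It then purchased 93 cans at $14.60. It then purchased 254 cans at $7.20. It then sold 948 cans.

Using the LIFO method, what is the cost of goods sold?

Sale 1 (948) [LIFO — newest first]: 254 @ $7.20 + 93 @ $14.60 + 337 @ $13.25 + 164 @ $13.15 + 100 @ $17.55 = $11,563.45
Ending inventory: 38 @ $17.85 + 63 @ $16.75 + 154 @ $17.55 = $4,436.25

COGS = $11,563.45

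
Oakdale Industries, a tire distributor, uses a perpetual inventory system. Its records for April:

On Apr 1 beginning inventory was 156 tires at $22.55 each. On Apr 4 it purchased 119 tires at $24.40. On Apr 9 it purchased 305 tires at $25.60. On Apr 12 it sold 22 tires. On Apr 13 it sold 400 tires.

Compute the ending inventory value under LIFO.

Apr 12, 22 sold [LIFO — newest first]: 22 @ $25.60 = $563.20
Apr 13, 400 sold [LIFO — newest first]: 283 @ $25.60 + 117 @ $24.40 = $10,099.60
Total COGS = $563.20 + $10,099.60 = $10,662.80
Ending inventory: 156 @ $22.55 + 2 @ $24.40 = $3,566.60
Check: goods available $14,229.40 = COGS $10,662.80 + ending $3,566.60

Ending inventory = $3,566.60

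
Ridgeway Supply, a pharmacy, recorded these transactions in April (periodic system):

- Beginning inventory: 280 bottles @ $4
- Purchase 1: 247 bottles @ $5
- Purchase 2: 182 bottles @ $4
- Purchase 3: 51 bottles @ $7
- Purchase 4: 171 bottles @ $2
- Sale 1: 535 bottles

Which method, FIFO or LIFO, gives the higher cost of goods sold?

FIFO COGS: 280 @ $4 + 247 @ $5 + 8 @ $4 = $2,387
LIFO COGS: 171 @ $2 + 51 @ $7 + 182 @ $4 + 131 @ $5 = $2,082

FIFO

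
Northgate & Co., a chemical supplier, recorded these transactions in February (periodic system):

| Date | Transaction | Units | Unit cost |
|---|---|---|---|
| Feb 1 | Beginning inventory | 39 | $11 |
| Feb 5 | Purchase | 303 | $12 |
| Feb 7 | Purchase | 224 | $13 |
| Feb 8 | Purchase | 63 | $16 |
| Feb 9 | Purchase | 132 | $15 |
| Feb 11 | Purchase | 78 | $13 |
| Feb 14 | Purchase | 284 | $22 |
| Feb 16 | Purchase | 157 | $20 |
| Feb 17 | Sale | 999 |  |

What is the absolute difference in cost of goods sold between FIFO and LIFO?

FIFO COGS: 39 @ $11 + 303 @ $12 + 224 @ $13 + 63 @ $16 + 132 @ $15 + 78 @ $13 + 160 @ $22 = $14,499
LIFO COGS: 157 @ $20 + 284 @ $22 + 78 @ $13 + 132 @ $15 + 63 @ $16 + 224 @ $13 + 61 @ $12 = $17,034
Difference = |$14,499 − $17,034| = $2,535

$2,535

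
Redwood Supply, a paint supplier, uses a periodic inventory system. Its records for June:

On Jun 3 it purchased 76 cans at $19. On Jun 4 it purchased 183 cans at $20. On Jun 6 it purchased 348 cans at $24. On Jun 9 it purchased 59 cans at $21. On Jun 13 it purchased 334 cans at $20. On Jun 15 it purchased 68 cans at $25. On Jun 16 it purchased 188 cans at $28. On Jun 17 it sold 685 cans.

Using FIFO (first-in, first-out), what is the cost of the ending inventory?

Jun 17, 685 sold [FIFO — oldest first]: 76 @ $19 + 183 @ $20 + 348 @ $24 + 59 @ $21 + 19 @ $20 = $15,075
Ending inventory: 315 @ $20 + 68 @ $25 + 188 @ $28 = $13,264
Check: goods available $28,339 = COGS $15,075 + ending $13,264

Ending inventory = $13,264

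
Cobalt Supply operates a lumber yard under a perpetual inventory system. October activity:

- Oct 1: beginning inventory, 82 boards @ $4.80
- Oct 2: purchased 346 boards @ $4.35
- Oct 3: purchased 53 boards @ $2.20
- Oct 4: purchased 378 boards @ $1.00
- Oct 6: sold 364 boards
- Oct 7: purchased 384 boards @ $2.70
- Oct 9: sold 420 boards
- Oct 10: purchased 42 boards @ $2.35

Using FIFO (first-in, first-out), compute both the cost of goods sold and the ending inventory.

COGS = $2,318.30; ending inventory = $1,210.50

Oct 6, 364 sold [FIFO — oldest first]: 82 @ $4.80 + 282 @ $4.35 = $1,620.30
Oct 9, 420 sold [FIFO — oldest first]: 64 @ $4.35 + 53 @ $2.20 + 303 @ $1.00 = $698.00
Total COGS = $1,620.30 + $698.00 = $2,318.30
Ending inventory: 75 @ $1.00 + 384 @ $2.70 + 42 @ $2.35 = $1,210.50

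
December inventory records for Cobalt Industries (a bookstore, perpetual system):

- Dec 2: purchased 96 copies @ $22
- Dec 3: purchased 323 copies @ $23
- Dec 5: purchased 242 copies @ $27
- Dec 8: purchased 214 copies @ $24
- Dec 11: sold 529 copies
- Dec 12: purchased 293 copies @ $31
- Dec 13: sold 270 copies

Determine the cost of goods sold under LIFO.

COGS = $21,719

Dec 11, 529 sold [LIFO — newest first]: 214 @ $24 + 242 @ $27 + 73 @ $23 = $13,349
Dec 13, 270 sold [LIFO — newest first]: 270 @ $31 = $8,370
Total COGS = $13,349 + $8,370 = $21,719
Ending inventory: 96 @ $22 + 250 @ $23 + 23 @ $31 = $8,575
Check: goods available $30,294 = COGS $21,719 + ending $8,575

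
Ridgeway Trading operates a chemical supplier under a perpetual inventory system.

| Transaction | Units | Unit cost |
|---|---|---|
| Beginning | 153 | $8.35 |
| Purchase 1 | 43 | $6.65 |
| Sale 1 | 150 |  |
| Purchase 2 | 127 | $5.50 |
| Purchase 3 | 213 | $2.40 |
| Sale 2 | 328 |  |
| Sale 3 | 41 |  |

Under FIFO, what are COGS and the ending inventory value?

COGS = $2,732.40; ending inventory = $40.80

Sale 1 (150) [FIFO — oldest first]: 150 @ $8.35 = $1,252.50
Sale 2 (328) [FIFO — oldest first]: 3 @ $8.35 + 43 @ $6.65 + 127 @ $5.50 + 155 @ $2.40 = $1,381.50
Sale 3 (41) [FIFO — oldest first]: 41 @ $2.40 = $98.40
Total COGS = $1,252.50 + $1,381.50 + $98.40 = $2,732.40
Ending inventory: 17 @ $2.40 = $40.80
Check: goods available $2,773.20 = COGS $2,732.40 + ending $40.80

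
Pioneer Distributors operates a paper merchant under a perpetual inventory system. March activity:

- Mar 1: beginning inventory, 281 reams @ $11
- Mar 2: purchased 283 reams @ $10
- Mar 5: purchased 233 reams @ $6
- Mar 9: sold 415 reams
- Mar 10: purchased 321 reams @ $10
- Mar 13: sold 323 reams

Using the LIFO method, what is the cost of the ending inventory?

Mar 9, 415 sold [LIFO — newest first]: 233 @ $6 + 182 @ $10 = $3,218
Mar 13, 323 sold [LIFO — newest first]: 321 @ $10 + 2 @ $10 = $3,230
Total COGS = $3,218 + $3,230 = $6,448
Ending inventory: 281 @ $11 + 99 @ $10 = $4,081
Check: goods available $10,529 = COGS $6,448 + ending $4,081

Ending inventory = $4,081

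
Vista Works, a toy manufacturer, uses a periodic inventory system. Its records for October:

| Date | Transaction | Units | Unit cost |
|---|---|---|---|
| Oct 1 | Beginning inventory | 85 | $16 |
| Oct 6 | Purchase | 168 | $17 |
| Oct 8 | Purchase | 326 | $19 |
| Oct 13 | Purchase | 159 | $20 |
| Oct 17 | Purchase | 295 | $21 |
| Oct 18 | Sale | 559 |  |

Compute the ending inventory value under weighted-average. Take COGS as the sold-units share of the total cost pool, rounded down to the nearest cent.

Oct 18, sell 559: 559/1033 × $19,785.00 → $10,706.50
Ending inventory (cost pool remaining) = $9,078.50
Check: goods available $19,785.00 = COGS $10,706.50 + ending $9,078.50

Ending inventory = $9,078.50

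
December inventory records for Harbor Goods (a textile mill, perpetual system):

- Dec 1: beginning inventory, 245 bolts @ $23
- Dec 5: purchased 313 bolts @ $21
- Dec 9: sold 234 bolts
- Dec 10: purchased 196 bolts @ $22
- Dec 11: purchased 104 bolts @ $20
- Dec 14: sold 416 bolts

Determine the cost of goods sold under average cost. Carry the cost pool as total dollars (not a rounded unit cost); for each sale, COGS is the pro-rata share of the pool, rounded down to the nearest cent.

After Dec 1: 245 on hand, pool $5,635.00 (≈ $23.0000 each)
After Dec 5: 558 on hand, pool $12,208.00 (≈ $21.8781 each)
Dec 9, sell 234: 234/558 × $12,208.00 → $5,119.48
After Dec 10: 520 on hand, pool $11,400.52 (≈ $21.9241 each)
After Dec 11: 624 on hand, pool $13,480.52 (≈ $21.6034 each)
Dec 14, sell 416: 416/624 × $13,480.52 → $8,987.01
Total COGS = $5,119.48 + $8,987.01 = $14,106.49
Ending inventory (cost pool remaining) = $4,493.51

COGS = $14,106.49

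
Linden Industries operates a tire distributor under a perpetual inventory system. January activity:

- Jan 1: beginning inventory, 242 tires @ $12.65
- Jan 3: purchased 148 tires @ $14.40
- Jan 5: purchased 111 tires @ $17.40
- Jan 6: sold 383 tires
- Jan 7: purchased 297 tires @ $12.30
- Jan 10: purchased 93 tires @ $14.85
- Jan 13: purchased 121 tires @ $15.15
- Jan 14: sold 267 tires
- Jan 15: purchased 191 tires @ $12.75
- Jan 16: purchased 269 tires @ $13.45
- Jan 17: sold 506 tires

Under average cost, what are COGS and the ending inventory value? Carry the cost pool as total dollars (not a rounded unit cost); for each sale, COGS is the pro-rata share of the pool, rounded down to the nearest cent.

After Jan 1: 242 on hand, pool $3,061.30 (≈ $12.6500 each)
After Jan 3: 390 on hand, pool $5,192.50 (≈ $13.3141 each)
After Jan 5: 501 on hand, pool $7,123.90 (≈ $14.2194 each)
Jan 6, sell 383: 383/501 × $7,123.90 → $5,446.01
After Jan 7: 415 on hand, pool $5,330.99 (≈ $12.8458 each)
After Jan 10: 508 on hand, pool $6,712.04 (≈ $13.2127 each)
After Jan 13: 629 on hand, pool $8,545.19 (≈ $13.5854 each)
Jan 14, sell 267: 267/629 × $8,545.19 → $3,627.29
After Jan 15: 553 on hand, pool $7,353.15 (≈ $13.2968 each)
After Jan 16: 822 on hand, pool $10,971.20 (≈ $13.3470 each)
Jan 17, sell 506: 506/822 × $10,971.20 → $6,753.56
Total COGS = $5,446.01 + $3,627.29 + $6,753.56 = $15,826.86
Ending inventory (cost pool remaining) = $4,217.64

COGS = $15,826.86; ending inventory = $4,217.64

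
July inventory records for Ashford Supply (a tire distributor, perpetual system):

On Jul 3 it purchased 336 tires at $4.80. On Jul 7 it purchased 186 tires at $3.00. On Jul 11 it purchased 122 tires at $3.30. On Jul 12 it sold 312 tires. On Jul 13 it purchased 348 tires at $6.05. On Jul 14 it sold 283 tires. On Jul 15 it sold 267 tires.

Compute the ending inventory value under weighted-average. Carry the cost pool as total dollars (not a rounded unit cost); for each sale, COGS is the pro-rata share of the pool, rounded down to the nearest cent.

Ending inventory = $656.13

After Jul 3: 336 on hand, pool $1,612.80 (≈ $4.8000 each)
After Jul 7: 522 on hand, pool $2,170.80 (≈ $4.1586 each)
After Jul 11: 644 on hand, pool $2,573.40 (≈ $3.9960 each)
Jul 12, sell 312: 312/644 × $2,573.40 → $1,246.74
After Jul 13: 680 on hand, pool $3,432.06 (≈ $5.0471 each)
Jul 14, sell 283: 283/680 × $3,432.06 → $1,428.34
Jul 15, sell 267: 267/397 × $2,003.72 → $1,347.59
Total COGS = $1,246.74 + $1,428.34 + $1,347.59 = $4,022.67
Ending inventory (cost pool remaining) = $656.13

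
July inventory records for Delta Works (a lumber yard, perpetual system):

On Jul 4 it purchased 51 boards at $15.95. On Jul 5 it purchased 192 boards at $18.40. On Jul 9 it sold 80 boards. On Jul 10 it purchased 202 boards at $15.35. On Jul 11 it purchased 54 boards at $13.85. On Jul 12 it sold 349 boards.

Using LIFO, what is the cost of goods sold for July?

Jul 9, 80 sold [LIFO — newest first]: 80 @ $18.40 = $1,472.00
Jul 12, 349 sold [LIFO — newest first]: 54 @ $13.85 + 202 @ $15.35 + 93 @ $18.40 = $5,559.80
Total COGS = $1,472.00 + $5,559.80 = $7,031.80
Ending inventory: 51 @ $15.95 + 19 @ $18.40 = $1,163.05

COGS = $7,031.80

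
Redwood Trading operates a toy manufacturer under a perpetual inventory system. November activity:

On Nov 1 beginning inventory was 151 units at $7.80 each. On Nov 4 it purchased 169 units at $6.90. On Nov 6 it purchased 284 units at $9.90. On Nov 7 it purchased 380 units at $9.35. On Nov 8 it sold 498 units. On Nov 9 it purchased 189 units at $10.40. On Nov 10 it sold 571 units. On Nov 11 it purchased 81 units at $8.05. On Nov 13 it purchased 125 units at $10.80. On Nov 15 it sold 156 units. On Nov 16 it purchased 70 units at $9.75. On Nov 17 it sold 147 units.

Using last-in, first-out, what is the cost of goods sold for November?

Nov 8, 498 sold [LIFO — newest first]: 380 @ $9.35 + 118 @ $9.90 = $4,721.20
Nov 10, 571 sold [LIFO — newest first]: 189 @ $10.40 + 166 @ $9.90 + 169 @ $6.90 + 47 @ $7.80 = $5,141.70
Nov 15, 156 sold [LIFO — newest first]: 125 @ $10.80 + 31 @ $8.05 = $1,599.55
Nov 17, 147 sold [LIFO — newest first]: 70 @ $9.75 + 50 @ $8.05 + 27 @ $7.80 = $1,295.60
Total COGS = $4,721.20 + $5,141.70 + $1,599.55 + $1,295.60 = $12,758.05
Ending inventory: 77 @ $7.80 = $600.60
Check: goods available $13,358.65 = COGS $12,758.05 + ending $600.60

COGS = $12,758.05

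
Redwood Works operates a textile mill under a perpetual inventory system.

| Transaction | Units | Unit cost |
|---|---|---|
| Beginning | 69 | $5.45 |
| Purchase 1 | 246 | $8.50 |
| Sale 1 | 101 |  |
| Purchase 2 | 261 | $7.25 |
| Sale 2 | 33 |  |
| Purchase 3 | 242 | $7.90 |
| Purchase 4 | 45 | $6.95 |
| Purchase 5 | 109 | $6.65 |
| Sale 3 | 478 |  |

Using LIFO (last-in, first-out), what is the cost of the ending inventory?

Ending inventory = $2,667.05

Sale 1 (101) [LIFO — newest first]: 101 @ $8.50 = $858.50
Sale 2 (33) [LIFO — newest first]: 33 @ $7.25 = $239.25
Sale 3 (478) [LIFO — newest first]: 109 @ $6.65 + 45 @ $6.95 + 242 @ $7.90 + 82 @ $7.25 = $3,543.90
Total COGS = $858.50 + $239.25 + $3,543.90 = $4,641.65
Ending inventory: 69 @ $5.45 + 145 @ $8.50 + 146 @ $7.25 = $2,667.05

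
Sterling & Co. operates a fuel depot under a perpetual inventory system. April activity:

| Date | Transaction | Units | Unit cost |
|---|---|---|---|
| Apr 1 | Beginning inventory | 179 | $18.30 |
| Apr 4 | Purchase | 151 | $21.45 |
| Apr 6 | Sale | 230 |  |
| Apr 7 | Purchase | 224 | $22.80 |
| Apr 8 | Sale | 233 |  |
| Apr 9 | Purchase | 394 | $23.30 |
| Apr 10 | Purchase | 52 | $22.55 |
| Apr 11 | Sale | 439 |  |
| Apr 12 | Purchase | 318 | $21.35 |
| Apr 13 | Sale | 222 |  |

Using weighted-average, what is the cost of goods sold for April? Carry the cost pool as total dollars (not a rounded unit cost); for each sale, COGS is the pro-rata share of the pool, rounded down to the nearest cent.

After Apr 1: 179 on hand, pool $3,275.70 (≈ $18.3000 each)
After Apr 4: 330 on hand, pool $6,514.65 (≈ $19.7414 each)
Apr 6, sell 230: 230/330 × $6,514.65 → $4,540.51
After Apr 7: 324 on hand, pool $7,081.34 (≈ $21.8560 each)
Apr 8, sell 233: 233/324 × $7,081.34 → $5,092.44
After Apr 9: 485 on hand, pool $11,169.10 (≈ $23.0291 each)
After Apr 10: 537 on hand, pool $12,341.70 (≈ $22.9827 each)
Apr 11, sell 439: 439/537 × $12,341.70 → $10,089.39
After Apr 12: 416 on hand, pool $9,041.61 (≈ $21.7346 each)
Apr 13, sell 222: 222/416 × $9,041.61 → $4,825.08
Total COGS = $4,540.51 + $5,092.44 + $10,089.39 + $4,825.08 = $24,547.42
Ending inventory (cost pool remaining) = $4,216.53

COGS = $24,547.42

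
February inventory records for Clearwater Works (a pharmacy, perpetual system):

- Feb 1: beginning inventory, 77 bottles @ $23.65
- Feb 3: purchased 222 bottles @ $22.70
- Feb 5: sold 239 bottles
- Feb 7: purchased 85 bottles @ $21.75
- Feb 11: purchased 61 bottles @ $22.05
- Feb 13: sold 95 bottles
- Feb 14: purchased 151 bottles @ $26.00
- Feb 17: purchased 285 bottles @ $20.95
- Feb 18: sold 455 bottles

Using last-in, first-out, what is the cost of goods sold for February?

COGS = $17,836.00

Feb 5, 239 sold [LIFO — newest first]: 222 @ $22.70 + 17 @ $23.65 = $5,441.45
Feb 13, 95 sold [LIFO — newest first]: 61 @ $22.05 + 34 @ $21.75 = $2,084.55
Feb 18, 455 sold [LIFO — newest first]: 285 @ $20.95 + 151 @ $26.00 + 19 @ $21.75 = $10,310.00
Total COGS = $5,441.45 + $2,084.55 + $10,310.00 = $17,836.00
Ending inventory: 60 @ $23.65 + 32 @ $21.75 = $2,115.00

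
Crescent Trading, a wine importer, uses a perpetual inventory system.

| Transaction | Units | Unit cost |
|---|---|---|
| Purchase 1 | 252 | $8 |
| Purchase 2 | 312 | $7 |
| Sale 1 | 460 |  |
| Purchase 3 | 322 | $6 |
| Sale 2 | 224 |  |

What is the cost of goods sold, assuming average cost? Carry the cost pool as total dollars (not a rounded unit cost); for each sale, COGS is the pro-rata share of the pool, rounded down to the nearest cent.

COGS = $4,848.65

After Purchase 1: 252 on hand, pool $2,016.00 (≈ $8.0000 each)
After Purchase 2: 564 on hand, pool $4,200.00 (≈ $7.4468 each)
Sale 1, sell 460: 460/564 × $4,200.00 → $3,425.53
After Purchase 3: 426 on hand, pool $2,706.47 (≈ $6.3532 each)
Sale 2, sell 224: 224/426 × $2,706.47 → $1,423.12
Total COGS = $3,425.53 + $1,423.12 = $4,848.65
Ending inventory (cost pool remaining) = $1,283.35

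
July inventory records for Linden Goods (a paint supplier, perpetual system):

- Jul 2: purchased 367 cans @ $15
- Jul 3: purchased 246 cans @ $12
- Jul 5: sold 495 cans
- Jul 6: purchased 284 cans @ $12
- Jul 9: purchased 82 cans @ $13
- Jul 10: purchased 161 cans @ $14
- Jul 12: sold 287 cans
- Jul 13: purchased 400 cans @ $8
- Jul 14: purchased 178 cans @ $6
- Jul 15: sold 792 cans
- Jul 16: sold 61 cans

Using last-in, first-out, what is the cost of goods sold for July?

COGS = $18,208

Jul 5, 495 sold [LIFO — newest first]: 246 @ $12 + 249 @ $15 = $6,687
Jul 12, 287 sold [LIFO — newest first]: 161 @ $14 + 82 @ $13 + 44 @ $12 = $3,848
Jul 15, 792 sold [LIFO — newest first]: 178 @ $6 + 400 @ $8 + 214 @ $12 = $6,836
Jul 16, 61 sold [LIFO — newest first]: 26 @ $12 + 35 @ $15 = $837
Total COGS = $6,687 + $3,848 + $6,836 + $837 = $18,208
Ending inventory: 83 @ $15 = $1,245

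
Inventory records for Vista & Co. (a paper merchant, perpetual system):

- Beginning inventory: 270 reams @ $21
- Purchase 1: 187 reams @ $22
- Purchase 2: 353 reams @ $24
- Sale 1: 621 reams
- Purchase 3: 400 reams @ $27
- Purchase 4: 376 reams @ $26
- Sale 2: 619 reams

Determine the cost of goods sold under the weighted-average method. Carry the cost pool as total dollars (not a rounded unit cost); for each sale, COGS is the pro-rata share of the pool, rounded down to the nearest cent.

After Beginning: 270 on hand, pool $5,670.00 (≈ $21.0000 each)
After Purchase 1: 457 on hand, pool $9,784.00 (≈ $21.4092 each)
After Purchase 2: 810 on hand, pool $18,256.00 (≈ $22.5383 each)
Sale 1, sell 621: 621/810 × $18,256.00 → $13,996.26
After Purchase 3: 589 on hand, pool $15,059.74 (≈ $25.5683 each)
After Purchase 4: 965 on hand, pool $24,835.74 (≈ $25.7365 each)
Sale 2, sell 619: 619/965 × $24,835.74 → $15,930.90
Total COGS = $13,996.26 + $15,930.90 = $29,927.16
Ending inventory (cost pool remaining) = $8,904.84
Check: goods available $38,832.00 = COGS $29,927.16 + ending $8,904.84

COGS = $29,927.16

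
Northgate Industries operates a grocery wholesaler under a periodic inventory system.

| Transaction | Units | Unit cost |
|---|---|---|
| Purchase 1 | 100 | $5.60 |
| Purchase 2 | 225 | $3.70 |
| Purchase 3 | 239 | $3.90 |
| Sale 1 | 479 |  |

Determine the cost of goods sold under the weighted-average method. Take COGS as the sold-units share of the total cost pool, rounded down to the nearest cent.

COGS = $1,974.26

Sale 1, sell 479: 479/564 × $2,324.60 → $1,974.26
Ending inventory (cost pool remaining) = $350.34
Check: goods available $2,324.60 = COGS $1,974.26 + ending $350.34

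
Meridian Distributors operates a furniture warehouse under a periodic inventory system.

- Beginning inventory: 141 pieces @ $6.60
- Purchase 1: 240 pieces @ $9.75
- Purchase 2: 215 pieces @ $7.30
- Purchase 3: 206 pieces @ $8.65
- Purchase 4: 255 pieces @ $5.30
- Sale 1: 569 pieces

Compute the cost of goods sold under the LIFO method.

Sale 1 (569) [LIFO — newest first]: 255 @ $5.30 + 206 @ $8.65 + 108 @ $7.30 = $3,921.80
Ending inventory: 141 @ $6.60 + 240 @ $9.75 + 107 @ $7.30 = $4,051.70

COGS = $3,921.80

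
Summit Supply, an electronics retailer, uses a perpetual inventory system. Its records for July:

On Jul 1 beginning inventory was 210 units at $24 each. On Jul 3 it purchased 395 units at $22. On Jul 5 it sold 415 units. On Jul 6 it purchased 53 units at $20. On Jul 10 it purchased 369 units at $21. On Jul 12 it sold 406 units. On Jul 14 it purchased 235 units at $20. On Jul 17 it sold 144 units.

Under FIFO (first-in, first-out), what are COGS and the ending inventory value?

COGS = $21,237; ending inventory = $6,002

Jul 5, 415 sold [FIFO — oldest first]: 210 @ $24 + 205 @ $22 = $9,550
Jul 12, 406 sold [FIFO — oldest first]: 190 @ $22 + 53 @ $20 + 163 @ $21 = $8,663
Jul 17, 144 sold [FIFO — oldest first]: 144 @ $21 = $3,024
Total COGS = $9,550 + $8,663 + $3,024 = $21,237
Ending inventory: 62 @ $21 + 235 @ $20 = $6,002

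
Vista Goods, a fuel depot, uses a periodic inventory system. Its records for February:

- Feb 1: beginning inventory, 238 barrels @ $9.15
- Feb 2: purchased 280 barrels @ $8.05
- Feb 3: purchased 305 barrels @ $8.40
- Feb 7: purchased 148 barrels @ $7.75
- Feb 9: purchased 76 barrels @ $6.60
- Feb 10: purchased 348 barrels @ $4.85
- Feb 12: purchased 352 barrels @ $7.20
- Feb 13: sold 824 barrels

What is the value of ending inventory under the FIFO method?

Feb 13, 824 sold [FIFO — oldest first]: 238 @ $9.15 + 280 @ $8.05 + 305 @ $8.40 + 1 @ $7.75 = $7,001.45
Ending inventory: 147 @ $7.75 + 76 @ $6.60 + 348 @ $4.85 + 352 @ $7.20 = $5,863.05

Ending inventory = $5,863.05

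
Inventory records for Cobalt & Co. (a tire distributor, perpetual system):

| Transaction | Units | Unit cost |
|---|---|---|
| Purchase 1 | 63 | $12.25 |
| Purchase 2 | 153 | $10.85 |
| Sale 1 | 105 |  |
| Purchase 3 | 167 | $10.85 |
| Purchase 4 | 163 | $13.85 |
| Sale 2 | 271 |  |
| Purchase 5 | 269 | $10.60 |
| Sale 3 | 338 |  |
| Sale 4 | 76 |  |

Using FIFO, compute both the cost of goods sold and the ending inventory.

Sale 1 (105) [FIFO — oldest first]: 63 @ $12.25 + 42 @ $10.85 = $1,227.45
Sale 2 (271) [FIFO — oldest first]: 111 @ $10.85 + 160 @ $10.85 = $2,940.35
Sale 3 (338) [FIFO — oldest first]: 7 @ $10.85 + 163 @ $13.85 + 168 @ $10.60 = $4,114.30
Sale 4 (76) [FIFO — oldest first]: 76 @ $10.60 = $805.60
Total COGS = $1,227.45 + $2,940.35 + $4,114.30 + $805.60 = $9,087.70
Ending inventory: 25 @ $10.60 = $265.00

COGS = $9,087.70; ending inventory = $265.00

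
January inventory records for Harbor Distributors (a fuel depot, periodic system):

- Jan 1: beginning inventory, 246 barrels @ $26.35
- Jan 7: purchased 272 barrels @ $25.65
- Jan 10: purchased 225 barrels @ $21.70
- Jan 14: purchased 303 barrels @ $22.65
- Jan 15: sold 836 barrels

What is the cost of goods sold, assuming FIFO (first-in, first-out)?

COGS = $20,447.85

Jan 15, 836 sold [FIFO — oldest first]: 246 @ $26.35 + 272 @ $25.65 + 225 @ $21.70 + 93 @ $22.65 = $20,447.85
Ending inventory: 210 @ $22.65 = $4,756.50
Check: goods available $25,204.35 = COGS $20,447.85 + ending $4,756.50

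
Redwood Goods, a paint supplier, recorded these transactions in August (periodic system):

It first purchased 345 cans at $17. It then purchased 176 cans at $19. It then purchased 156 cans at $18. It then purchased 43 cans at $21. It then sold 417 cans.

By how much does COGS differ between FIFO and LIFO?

FIFO COGS: 345 @ $17 + 72 @ $19 = $7,233
LIFO COGS: 43 @ $21 + 156 @ $18 + 176 @ $19 + 42 @ $17 = $7,769
Difference = |$7,233 − $7,769| = $536

$536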